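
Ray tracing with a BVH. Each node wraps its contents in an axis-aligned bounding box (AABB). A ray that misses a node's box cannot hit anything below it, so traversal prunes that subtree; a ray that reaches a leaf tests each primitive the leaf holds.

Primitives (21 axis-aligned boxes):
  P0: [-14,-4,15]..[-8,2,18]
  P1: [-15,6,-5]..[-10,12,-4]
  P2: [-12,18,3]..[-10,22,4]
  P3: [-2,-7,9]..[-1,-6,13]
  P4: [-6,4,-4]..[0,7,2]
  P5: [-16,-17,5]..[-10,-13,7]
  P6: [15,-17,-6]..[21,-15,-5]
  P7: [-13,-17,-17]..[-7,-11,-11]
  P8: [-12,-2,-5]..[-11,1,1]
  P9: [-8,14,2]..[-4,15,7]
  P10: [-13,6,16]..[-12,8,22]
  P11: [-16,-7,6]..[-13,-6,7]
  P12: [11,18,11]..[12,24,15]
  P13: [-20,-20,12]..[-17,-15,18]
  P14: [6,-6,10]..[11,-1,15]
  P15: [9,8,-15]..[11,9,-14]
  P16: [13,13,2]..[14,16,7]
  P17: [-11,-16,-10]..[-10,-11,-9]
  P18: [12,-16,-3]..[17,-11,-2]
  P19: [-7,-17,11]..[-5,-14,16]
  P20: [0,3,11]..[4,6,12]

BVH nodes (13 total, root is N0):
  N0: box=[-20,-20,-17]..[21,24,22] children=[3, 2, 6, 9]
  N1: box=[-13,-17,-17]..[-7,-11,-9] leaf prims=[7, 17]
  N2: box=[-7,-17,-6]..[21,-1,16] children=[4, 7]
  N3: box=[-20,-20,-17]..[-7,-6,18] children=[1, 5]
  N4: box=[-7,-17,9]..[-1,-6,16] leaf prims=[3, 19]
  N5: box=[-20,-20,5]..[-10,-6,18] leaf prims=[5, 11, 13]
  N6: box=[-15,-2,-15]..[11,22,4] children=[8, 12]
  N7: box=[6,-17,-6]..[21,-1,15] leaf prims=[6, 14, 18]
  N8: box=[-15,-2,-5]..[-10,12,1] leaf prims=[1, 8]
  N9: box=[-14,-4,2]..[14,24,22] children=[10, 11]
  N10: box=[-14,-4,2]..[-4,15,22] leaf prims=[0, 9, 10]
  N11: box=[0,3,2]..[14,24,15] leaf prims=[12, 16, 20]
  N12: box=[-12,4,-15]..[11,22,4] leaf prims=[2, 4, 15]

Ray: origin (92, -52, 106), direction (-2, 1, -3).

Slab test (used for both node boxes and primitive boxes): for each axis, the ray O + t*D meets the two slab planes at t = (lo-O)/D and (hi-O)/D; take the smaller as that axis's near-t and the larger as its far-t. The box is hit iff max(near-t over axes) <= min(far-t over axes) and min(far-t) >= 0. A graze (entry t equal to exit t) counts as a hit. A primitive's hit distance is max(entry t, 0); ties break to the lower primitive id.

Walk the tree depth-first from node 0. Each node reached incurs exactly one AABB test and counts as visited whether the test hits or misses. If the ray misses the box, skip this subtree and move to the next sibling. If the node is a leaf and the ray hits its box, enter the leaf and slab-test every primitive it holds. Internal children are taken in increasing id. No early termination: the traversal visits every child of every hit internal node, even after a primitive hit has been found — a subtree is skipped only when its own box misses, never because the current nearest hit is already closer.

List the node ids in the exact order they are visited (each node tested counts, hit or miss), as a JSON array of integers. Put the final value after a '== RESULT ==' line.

Trace the traversal:
N0 x:[71/2,56] y:[32,76] z:[28,41] -> hit [71/2,41], descend [2, 3, 6, 9]
  N2 x:[71/2,99/2] y:[35,51] z:[30,112/3] -> hit [71/2,112/3], descend [4, 7]
    N4 x:[93/2,99/2] y:[35,46] z:[30,97/3] -> miss, prune
    N7 x:[71/2,43] y:[35,51] z:[91/3,112/3] -> hit [71/2,112/3] leaf, test {P6@t=37, P14(miss), P18(miss)}
  N3 x:[99/2,56] y:[32,46] z:[88/3,41] -> miss, prune
  N6 x:[81/2,107/2] y:[50,74] z:[34,121/3] -> miss, prune
  N9 x:[39,53] y:[48,76] z:[28,104/3] -> miss, prune

Visited [0, 2, 4, 7, 3, 6, 9]. Tests: 7 box, 1 leaf. Nearest: P6.

== RESULT ==
[0, 2, 4, 7, 3, 6, 9]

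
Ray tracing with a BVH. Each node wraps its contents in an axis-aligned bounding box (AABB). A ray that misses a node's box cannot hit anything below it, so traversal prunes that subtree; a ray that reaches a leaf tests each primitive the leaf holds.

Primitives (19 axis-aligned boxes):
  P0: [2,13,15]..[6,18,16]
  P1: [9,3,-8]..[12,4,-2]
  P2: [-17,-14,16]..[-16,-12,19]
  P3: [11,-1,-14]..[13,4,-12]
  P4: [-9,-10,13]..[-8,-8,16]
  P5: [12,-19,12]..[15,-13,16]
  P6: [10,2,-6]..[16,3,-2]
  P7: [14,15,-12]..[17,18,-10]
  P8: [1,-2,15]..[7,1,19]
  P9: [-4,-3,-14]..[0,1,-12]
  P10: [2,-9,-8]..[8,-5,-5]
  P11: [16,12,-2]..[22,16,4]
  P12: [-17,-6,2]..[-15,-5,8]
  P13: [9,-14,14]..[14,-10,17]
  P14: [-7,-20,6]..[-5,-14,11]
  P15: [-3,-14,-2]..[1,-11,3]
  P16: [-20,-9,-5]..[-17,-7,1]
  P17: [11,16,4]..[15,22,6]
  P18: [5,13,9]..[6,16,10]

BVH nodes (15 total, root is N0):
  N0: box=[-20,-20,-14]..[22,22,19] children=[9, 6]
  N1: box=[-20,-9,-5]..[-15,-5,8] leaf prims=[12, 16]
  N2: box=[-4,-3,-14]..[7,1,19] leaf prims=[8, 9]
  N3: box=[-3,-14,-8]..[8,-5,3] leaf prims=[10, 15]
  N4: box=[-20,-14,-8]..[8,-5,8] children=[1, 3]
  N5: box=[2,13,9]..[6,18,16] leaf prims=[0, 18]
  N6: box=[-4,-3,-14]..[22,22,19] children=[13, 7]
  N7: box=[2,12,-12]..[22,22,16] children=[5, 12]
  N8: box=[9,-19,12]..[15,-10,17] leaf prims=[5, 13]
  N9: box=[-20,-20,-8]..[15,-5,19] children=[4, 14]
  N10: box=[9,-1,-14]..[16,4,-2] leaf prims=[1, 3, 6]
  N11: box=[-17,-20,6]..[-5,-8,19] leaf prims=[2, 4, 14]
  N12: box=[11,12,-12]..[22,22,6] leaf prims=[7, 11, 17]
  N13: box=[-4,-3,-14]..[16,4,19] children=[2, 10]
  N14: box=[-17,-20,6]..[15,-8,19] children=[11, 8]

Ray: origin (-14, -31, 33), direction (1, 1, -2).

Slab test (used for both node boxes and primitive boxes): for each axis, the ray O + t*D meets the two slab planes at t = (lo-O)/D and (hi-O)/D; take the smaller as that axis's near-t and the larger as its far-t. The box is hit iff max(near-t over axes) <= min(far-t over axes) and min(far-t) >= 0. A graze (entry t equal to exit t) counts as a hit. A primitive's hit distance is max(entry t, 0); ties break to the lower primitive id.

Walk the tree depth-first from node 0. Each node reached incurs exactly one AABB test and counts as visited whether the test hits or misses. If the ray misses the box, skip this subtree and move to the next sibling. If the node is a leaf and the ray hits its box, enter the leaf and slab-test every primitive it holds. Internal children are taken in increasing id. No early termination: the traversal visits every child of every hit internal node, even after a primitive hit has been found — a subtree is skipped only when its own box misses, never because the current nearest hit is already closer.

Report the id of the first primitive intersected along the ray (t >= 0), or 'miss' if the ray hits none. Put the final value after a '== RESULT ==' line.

Walk:
N0 x:[-6,36] y:[11,53] z:[7,47/2] -> hit [11,47/2], descend [6, 9]
  N6 x:[10,36] y:[28,53] z:[7,47/2] -> miss, prune
  N9 x:[-6,29] y:[11,26] z:[7,41/2] -> hit [11,41/2], descend [4, 14]
    N4 x:[-6,22] y:[17,26] z:[25/2,41/2] -> hit [17,41/2], descend [1, 3]
      N1 x:[-6,-1] y:[22,26] z:[25/2,19] -> miss, prune
      N3 x:[11,22] y:[17,26] z:[15,41/2] -> hit [17,41/2] leaf, test {P10(miss), P15(miss)}
    N14 x:[-3,29] y:[11,23] z:[7,27/2] -> hit [11,27/2], descend [8, 11]
      N8 x:[23,29] y:[12,21] z:[8,21/2] -> miss, prune
      N11 x:[-3,9] y:[11,23] z:[7,27/2] -> miss, prune

Summary -> nodes [0, 6, 9, 4, 1, 3, 14, 8, 11]; box-tests=9; leaf-entries=1; first=miss

== RESULT ==
miss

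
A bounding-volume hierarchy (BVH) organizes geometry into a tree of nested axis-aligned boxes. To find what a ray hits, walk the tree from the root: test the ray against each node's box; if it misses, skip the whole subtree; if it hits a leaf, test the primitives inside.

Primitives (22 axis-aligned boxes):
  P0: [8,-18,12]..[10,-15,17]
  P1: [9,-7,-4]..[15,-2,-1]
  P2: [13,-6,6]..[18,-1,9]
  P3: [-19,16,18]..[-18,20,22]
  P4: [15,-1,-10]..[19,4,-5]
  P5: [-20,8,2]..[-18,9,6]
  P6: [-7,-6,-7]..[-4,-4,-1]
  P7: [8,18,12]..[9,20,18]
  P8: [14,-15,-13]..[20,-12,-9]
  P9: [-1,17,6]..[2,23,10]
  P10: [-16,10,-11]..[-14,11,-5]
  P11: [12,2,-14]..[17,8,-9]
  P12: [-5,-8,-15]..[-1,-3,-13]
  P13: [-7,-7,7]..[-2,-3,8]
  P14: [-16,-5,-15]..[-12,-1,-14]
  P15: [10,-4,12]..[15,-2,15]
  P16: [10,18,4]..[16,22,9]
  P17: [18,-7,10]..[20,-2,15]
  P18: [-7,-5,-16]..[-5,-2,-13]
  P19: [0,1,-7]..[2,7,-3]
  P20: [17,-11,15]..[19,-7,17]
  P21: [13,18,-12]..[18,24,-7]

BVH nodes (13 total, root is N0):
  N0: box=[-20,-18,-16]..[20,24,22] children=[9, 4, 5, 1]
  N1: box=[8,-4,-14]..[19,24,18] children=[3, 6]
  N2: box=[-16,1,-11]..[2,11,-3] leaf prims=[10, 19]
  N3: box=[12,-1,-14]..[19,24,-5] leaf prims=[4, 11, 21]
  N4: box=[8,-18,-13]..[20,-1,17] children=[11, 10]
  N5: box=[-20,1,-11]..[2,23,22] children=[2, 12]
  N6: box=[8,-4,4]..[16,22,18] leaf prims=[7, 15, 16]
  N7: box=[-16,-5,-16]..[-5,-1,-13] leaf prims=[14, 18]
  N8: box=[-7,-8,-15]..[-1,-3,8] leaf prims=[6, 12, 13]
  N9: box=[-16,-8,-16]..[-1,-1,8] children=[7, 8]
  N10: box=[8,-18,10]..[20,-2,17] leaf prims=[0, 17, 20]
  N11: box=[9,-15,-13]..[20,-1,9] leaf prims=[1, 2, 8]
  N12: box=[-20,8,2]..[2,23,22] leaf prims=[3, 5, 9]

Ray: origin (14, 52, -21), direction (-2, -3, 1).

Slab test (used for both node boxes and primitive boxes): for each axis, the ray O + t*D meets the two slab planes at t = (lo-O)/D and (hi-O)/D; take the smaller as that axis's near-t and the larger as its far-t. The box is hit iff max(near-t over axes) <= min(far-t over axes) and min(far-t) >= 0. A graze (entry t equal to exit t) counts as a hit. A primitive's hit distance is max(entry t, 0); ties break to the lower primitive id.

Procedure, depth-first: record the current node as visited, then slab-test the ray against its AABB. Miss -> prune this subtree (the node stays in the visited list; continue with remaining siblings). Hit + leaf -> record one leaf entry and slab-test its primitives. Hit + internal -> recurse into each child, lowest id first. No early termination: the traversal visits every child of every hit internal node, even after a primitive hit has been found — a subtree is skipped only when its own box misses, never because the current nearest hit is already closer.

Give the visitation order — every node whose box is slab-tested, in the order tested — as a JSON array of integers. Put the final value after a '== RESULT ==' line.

Traverse from the root:
N0 x:[-3,17] y:[28/3,70/3] z:[5,43] -> hit [28/3,17], descend [1, 4, 5, 9]
  N1 x:[-5/2,3] y:[28/3,56/3] z:[7,39] -> miss, prune
  N4 x:[-3,3] y:[53/3,70/3] z:[8,38] -> miss, prune
  N5 x:[6,17] y:[29/3,17] z:[10,43] -> hit [10,17], descend [2, 12]
    N2 x:[6,15] y:[41/3,17] z:[10,18] -> hit [41/3,15] leaf, test {P10@t=14, P19(miss)}
    N12 x:[6,17] y:[29/3,44/3] z:[23,43] -> miss, prune
  N9 x:[15/2,15] y:[53/3,20] z:[5,29] -> miss, prune

Summary -> nodes [0, 1, 4, 5, 2, 12, 9]; box-tests=7; leaf-entries=1; first=P10

== RESULT ==
[0, 1, 4, 5, 2, 12, 9]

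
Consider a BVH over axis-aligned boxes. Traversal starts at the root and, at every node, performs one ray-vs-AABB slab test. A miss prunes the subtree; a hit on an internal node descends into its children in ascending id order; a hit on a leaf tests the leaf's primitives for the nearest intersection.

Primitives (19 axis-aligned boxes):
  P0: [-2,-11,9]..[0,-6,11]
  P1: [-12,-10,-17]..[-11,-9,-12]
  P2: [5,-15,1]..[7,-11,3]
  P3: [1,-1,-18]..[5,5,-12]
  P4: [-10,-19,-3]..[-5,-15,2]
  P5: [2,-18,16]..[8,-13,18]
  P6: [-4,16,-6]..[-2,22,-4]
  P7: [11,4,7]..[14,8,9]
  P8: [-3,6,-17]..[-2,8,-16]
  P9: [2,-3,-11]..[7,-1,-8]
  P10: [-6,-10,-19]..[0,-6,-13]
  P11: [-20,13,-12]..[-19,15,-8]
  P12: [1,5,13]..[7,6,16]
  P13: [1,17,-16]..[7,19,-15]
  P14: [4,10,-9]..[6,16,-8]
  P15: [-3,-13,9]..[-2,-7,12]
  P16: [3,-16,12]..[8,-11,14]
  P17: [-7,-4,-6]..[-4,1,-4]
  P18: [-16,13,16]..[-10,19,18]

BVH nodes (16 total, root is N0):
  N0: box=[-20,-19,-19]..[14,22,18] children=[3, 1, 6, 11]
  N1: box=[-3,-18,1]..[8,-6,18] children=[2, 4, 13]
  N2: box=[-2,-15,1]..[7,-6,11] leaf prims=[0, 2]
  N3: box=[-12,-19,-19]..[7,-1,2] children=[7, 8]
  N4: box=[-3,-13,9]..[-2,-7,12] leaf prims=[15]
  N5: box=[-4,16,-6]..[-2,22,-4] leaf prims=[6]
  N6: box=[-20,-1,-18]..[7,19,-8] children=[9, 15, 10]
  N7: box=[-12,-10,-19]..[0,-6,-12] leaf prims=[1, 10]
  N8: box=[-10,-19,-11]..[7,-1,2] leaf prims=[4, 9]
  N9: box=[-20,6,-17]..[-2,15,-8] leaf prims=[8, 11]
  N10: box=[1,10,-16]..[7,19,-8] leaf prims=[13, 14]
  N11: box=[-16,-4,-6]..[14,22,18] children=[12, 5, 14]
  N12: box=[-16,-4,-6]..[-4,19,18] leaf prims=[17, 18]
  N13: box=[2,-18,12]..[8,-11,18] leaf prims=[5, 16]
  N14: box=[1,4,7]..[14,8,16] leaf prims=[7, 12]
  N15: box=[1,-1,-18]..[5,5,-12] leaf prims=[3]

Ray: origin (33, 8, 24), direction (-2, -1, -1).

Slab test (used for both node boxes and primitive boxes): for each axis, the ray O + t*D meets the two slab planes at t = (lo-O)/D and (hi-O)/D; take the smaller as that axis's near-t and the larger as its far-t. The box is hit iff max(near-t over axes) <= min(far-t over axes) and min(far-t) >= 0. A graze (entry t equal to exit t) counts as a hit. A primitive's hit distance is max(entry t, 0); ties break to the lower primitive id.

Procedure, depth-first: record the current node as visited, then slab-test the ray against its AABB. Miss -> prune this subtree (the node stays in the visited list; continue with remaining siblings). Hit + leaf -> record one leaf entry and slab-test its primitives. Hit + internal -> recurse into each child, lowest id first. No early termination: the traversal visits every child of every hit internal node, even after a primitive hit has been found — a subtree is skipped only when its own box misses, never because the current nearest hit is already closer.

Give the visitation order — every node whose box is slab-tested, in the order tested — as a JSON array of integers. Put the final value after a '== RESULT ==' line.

Walk:
N0 x:[19/2,53/2] y:[-14,27] z:[6,43] -> hit [19/2,53/2], descend [1, 3, 6, 11]
  N1 x:[25/2,18] y:[14,26] z:[6,23] -> hit [14,18], descend [2, 4, 13]
    N2 x:[13,35/2] y:[14,23] z:[13,23] -> hit [14,35/2] leaf, test {P0(miss), P2(miss)}
    N4 x:[35/2,18] y:[15,21] z:[12,15] -> miss, prune
    N13 x:[25/2,31/2] y:[19,26] z:[6,12] -> miss, prune
  N3 x:[13,45/2] y:[9,27] z:[22,43] -> hit [22,45/2], descend [7, 8]
    N7 x:[33/2,45/2] y:[14,18] z:[36,43] -> miss, prune
    N8 x:[13,43/2] y:[9,27] z:[22,35] -> miss, prune
  N6 x:[13,53/2] y:[-11,9] z:[32,42] -> miss, prune
  N11 x:[19/2,49/2] y:[-14,12] z:[6,30] -> hit [19/2,12], descend [5, 12, 14]
    N5 x:[35/2,37/2] y:[-14,-8] z:[28,30] -> miss, prune
    N12 x:[37/2,49/2] y:[-11,12] z:[6,30] -> miss, prune
    N14 x:[19/2,16] y:[0,4] z:[8,17] -> miss, prune

order=[0, 1, 2, 4, 13, 3, 7, 8, 6, 11, 5, 12, 14]  |boxes|=13  |leaves|=1  hit=miss

== RESULT ==
[0, 1, 2, 4, 13, 3, 7, 8, 6, 11, 5, 12, 14]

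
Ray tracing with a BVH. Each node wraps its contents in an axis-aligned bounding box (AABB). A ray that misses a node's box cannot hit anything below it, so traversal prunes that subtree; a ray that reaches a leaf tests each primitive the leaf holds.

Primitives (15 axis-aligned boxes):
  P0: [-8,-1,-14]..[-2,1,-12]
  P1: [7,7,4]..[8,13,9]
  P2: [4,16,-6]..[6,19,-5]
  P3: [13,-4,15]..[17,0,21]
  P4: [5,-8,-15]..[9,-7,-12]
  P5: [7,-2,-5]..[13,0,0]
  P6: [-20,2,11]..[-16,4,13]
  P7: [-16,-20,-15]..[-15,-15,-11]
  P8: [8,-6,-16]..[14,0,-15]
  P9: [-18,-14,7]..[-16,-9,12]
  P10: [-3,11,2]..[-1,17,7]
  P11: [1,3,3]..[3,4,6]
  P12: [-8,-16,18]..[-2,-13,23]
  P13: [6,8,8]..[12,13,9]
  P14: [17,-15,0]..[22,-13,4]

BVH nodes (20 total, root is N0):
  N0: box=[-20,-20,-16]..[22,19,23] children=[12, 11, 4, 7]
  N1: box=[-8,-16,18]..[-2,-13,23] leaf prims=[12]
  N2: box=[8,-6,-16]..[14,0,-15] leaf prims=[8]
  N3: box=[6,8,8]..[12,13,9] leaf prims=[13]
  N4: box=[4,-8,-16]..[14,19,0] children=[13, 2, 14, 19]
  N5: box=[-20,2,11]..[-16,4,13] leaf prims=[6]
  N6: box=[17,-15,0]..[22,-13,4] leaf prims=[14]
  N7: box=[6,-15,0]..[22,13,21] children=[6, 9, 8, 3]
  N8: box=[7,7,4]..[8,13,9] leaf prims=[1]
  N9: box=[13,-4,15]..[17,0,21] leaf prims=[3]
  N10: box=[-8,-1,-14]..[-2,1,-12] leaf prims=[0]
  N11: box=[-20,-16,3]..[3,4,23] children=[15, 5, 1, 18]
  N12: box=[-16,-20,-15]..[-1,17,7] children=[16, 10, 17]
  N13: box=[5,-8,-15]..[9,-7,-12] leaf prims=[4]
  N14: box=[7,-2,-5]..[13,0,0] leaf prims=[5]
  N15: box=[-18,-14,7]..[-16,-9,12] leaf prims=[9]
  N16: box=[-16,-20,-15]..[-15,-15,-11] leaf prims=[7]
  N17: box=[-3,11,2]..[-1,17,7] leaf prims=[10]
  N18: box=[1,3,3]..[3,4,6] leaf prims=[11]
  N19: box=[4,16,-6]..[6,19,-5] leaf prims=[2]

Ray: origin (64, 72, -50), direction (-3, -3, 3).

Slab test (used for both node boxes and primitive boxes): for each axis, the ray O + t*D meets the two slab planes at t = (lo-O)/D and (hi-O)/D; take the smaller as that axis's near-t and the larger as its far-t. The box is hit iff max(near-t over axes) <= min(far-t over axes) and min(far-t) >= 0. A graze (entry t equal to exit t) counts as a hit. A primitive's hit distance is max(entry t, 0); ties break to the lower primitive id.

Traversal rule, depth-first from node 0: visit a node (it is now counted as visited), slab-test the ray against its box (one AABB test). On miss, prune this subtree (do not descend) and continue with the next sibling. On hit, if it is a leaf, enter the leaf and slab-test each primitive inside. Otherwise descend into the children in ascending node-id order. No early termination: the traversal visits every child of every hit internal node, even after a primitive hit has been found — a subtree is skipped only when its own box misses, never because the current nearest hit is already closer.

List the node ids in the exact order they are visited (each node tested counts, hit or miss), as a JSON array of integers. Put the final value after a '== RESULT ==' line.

Traverse from the root:
N0 x:[14,28] y:[53/3,92/3] z:[34/3,73/3] -> hit [53/3,73/3], descend [4, 7, 11, 12]
  N4 x:[50/3,20] y:[53/3,80/3] z:[34/3,50/3] -> miss, prune
  N7 x:[14,58/3] y:[59/3,29] z:[50/3,71/3] -> miss, prune
  N11 x:[61/3,28] y:[68/3,88/3] z:[53/3,73/3] -> hit [68/3,73/3], descend [1, 5, 15, 18]
    N1 x:[22,24] y:[85/3,88/3] z:[68/3,73/3] -> miss, prune
    N5 x:[80/3,28] y:[68/3,70/3] z:[61/3,21] -> miss, prune
    N15 x:[80/3,82/3] y:[27,86/3] z:[19,62/3] -> miss, prune
    N18 x:[61/3,21] y:[68/3,23] z:[53/3,56/3] -> miss, prune
  N12 x:[65/3,80/3] y:[55/3,92/3] z:[35/3,19] -> miss, prune

9 AABB tests over nodes [0, 4, 7, 11, 1, 5, 15, 18, 12]; 0 leaves entered; closest miss.

== RESULT ==
[0, 4, 7, 11, 1, 5, 15, 18, 12]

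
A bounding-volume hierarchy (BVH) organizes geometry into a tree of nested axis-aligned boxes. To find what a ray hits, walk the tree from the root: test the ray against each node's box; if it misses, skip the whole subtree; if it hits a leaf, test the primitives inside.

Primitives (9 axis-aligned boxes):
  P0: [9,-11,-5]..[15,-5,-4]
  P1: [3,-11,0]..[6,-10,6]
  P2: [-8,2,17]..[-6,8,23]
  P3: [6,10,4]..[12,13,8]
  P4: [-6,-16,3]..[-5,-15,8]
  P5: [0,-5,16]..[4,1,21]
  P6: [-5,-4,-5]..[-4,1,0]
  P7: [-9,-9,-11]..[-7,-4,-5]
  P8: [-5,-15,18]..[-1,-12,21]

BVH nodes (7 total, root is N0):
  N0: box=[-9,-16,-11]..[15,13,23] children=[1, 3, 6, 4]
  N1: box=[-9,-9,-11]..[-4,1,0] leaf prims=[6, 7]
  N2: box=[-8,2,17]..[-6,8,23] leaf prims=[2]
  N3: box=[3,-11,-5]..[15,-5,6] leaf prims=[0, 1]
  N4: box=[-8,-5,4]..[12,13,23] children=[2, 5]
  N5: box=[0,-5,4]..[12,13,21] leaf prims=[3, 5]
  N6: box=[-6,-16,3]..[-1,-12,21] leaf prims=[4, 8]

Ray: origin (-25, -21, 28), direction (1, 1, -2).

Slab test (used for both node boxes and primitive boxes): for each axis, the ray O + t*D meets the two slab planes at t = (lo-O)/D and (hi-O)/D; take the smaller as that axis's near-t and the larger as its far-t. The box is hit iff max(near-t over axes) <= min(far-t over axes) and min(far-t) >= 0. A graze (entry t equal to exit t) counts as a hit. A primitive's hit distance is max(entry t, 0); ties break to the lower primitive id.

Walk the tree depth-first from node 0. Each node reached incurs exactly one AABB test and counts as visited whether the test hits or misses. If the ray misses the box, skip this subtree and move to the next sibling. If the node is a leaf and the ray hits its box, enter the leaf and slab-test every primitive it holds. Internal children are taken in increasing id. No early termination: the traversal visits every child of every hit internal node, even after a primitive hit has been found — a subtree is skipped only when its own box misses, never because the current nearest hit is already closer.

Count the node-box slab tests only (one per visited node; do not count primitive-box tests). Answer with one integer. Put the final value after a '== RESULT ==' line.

Traverse from the root:
N0 x:[16,40] y:[5,34] z:[5/2,39/2] -> hit [16,39/2], descend [1, 3, 4, 6]
  N1 x:[16,21] y:[12,22] z:[14,39/2] -> hit [16,39/2] leaf, test {P6(miss), P7@t=33/2}
  N3 x:[28,40] y:[10,16] z:[11,33/2] -> miss, prune
  N4 x:[17,37] y:[16,34] z:[5/2,12] -> miss, prune
  N6 x:[19,24] y:[5,9] z:[7/2,25/2] -> miss, prune

5 AABB tests over nodes [0, 1, 3, 4, 6]; 1 leaf entered; closest P7.

== RESULT ==
5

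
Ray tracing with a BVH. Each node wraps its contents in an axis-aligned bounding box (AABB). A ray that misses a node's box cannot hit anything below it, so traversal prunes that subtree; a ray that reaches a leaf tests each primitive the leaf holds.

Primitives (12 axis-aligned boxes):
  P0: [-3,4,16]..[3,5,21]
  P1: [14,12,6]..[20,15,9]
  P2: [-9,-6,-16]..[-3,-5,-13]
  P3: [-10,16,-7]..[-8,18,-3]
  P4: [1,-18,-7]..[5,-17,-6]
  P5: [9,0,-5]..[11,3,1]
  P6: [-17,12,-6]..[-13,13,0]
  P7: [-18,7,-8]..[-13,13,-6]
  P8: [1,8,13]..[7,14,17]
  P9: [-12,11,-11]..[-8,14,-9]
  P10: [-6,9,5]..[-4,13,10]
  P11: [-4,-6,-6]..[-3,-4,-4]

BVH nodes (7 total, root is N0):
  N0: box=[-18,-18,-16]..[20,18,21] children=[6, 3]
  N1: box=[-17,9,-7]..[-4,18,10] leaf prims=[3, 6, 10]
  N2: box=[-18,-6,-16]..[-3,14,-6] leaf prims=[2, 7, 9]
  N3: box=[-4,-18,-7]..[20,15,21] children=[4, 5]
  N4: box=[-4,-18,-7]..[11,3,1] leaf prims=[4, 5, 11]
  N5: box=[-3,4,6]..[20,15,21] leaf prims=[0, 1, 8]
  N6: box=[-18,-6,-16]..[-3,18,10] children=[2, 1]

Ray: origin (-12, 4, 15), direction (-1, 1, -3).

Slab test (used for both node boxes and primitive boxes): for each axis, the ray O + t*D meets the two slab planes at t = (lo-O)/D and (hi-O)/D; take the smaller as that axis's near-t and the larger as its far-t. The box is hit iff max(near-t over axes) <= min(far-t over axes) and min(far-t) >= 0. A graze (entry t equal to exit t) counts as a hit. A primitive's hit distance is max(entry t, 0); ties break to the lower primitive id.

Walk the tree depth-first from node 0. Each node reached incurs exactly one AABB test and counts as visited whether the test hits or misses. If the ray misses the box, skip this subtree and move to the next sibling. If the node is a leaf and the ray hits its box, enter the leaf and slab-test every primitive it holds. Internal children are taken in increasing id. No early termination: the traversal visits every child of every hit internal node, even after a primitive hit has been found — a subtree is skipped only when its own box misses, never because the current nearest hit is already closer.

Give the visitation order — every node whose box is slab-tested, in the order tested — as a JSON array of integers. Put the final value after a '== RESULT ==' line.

Traverse from the root:
N0 x:[-32,6] y:[-22,14] z:[-2,31/3] -> hit [-2,6], descend [3, 6]
  N3 x:[-32,-8] y:[-22,11] z:[-2,22/3] -> miss, prune
  N6 x:[-9,6] y:[-10,14] z:[5/3,31/3] -> hit [5/3,6], descend [1, 2]
    N1 x:[-8,5] y:[5,14] z:[5/3,22/3] -> hit [5,5] leaf, test {P3(miss), P6(miss), P10(miss)}
    N2 x:[-9,6] y:[-10,10] z:[7,31/3] -> miss, prune

5 AABB tests over nodes [0, 3, 6, 1, 2]; 1 leaf entered; closest miss.

== RESULT ==
[0, 3, 6, 1, 2]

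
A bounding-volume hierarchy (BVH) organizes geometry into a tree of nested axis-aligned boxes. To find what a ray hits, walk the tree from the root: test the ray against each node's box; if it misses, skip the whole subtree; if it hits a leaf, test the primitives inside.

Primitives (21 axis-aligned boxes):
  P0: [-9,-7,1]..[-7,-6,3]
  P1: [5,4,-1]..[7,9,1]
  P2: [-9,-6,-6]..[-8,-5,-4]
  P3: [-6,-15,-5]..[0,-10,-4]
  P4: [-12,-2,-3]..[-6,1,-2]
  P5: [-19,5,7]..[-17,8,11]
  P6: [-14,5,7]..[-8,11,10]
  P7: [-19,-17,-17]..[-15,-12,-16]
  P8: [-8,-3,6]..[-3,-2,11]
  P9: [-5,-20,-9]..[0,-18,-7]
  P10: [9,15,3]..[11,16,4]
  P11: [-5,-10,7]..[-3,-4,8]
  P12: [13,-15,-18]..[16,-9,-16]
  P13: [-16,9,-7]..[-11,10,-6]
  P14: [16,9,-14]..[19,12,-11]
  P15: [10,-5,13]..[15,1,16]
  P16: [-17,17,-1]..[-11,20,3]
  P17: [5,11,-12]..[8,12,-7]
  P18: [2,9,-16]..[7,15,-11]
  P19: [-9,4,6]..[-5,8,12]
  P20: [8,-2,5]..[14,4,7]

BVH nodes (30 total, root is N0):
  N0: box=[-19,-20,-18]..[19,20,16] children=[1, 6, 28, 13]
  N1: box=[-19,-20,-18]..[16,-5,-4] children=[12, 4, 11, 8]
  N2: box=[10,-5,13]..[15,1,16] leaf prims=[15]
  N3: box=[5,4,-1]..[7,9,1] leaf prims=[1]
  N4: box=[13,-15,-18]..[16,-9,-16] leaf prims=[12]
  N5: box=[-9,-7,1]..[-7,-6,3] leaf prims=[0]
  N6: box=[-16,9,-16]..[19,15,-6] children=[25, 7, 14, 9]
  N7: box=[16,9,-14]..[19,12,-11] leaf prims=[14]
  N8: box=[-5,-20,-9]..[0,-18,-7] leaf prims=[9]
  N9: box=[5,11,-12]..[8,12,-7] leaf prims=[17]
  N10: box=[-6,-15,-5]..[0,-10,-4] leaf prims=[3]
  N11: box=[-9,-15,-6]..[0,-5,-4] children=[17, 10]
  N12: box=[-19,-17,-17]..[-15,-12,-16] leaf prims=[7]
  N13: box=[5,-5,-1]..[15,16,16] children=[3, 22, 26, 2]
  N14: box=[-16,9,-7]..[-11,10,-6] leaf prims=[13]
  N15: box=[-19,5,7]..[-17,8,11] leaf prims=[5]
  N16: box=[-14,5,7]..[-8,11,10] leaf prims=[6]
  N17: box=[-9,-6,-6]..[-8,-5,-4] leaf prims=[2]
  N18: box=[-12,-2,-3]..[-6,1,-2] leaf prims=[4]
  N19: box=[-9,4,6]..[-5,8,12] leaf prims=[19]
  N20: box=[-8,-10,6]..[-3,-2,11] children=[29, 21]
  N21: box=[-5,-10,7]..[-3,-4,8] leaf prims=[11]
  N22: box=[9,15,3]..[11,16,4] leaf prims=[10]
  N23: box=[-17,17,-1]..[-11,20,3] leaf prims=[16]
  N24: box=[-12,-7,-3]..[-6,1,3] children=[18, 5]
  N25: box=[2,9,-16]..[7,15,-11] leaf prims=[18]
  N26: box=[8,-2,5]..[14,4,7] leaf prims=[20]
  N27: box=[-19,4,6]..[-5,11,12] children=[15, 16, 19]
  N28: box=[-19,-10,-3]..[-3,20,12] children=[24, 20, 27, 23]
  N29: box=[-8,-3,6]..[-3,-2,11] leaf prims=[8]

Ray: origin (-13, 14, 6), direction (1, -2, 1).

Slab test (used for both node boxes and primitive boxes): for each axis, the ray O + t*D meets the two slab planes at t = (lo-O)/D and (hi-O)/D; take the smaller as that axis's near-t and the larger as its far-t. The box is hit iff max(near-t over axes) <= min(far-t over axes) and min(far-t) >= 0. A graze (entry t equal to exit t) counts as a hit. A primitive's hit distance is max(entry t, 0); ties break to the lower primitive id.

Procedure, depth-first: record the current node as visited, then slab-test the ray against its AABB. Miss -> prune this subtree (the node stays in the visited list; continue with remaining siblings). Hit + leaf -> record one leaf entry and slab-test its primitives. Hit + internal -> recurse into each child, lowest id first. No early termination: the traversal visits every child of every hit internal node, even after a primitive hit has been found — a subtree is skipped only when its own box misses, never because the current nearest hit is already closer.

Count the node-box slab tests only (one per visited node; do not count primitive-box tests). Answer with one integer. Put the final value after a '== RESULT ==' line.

Traverse from the root:
N0 x:[-6,32] y:[-3,17] z:[-24,10] -> hit [-3,10], descend [1, 6, 13, 28]
  N1 x:[-6,29] y:[19/2,17] z:[-24,-10] -> miss, prune
  N6 x:[-3,32] y:[-1/2,5/2] z:[-22,-12] -> miss, prune
  N13 x:[18,28] y:[-1,19/2] z:[-7,10] -> miss, prune
  N28 x:[-6,10] y:[-3,12] z:[-9,6] -> hit [-3,6], descend [20, 23, 24, 27]
    N20 x:[5,10] y:[8,12] z:[0,5] -> miss, prune
    N23 x:[-4,2] y:[-3,-3/2] z:[-7,-3] -> miss, prune
    N24 x:[1,7] y:[13/2,21/2] z:[-9,-3] -> miss, prune
    N27 x:[-6,8] y:[3/2,5] z:[0,6] -> hit [3/2,5], descend [15, 16, 19]
      N15 x:[-6,-4] y:[3,9/2] z:[1,5] -> miss, prune
      N16 x:[-1,5] y:[3/2,9/2] z:[1,4] -> hit [3/2,4] leaf, test {P6@t=3/2}
      N19 x:[4,8] y:[3,5] z:[0,6] -> hit [4,5] leaf, test {P19@t=4}

Visited [0, 1, 6, 13, 28, 20, 23, 24, 27, 15, 16, 19]. Tests: 12 box, 2 leaf. Nearest: P6.

== RESULT ==
12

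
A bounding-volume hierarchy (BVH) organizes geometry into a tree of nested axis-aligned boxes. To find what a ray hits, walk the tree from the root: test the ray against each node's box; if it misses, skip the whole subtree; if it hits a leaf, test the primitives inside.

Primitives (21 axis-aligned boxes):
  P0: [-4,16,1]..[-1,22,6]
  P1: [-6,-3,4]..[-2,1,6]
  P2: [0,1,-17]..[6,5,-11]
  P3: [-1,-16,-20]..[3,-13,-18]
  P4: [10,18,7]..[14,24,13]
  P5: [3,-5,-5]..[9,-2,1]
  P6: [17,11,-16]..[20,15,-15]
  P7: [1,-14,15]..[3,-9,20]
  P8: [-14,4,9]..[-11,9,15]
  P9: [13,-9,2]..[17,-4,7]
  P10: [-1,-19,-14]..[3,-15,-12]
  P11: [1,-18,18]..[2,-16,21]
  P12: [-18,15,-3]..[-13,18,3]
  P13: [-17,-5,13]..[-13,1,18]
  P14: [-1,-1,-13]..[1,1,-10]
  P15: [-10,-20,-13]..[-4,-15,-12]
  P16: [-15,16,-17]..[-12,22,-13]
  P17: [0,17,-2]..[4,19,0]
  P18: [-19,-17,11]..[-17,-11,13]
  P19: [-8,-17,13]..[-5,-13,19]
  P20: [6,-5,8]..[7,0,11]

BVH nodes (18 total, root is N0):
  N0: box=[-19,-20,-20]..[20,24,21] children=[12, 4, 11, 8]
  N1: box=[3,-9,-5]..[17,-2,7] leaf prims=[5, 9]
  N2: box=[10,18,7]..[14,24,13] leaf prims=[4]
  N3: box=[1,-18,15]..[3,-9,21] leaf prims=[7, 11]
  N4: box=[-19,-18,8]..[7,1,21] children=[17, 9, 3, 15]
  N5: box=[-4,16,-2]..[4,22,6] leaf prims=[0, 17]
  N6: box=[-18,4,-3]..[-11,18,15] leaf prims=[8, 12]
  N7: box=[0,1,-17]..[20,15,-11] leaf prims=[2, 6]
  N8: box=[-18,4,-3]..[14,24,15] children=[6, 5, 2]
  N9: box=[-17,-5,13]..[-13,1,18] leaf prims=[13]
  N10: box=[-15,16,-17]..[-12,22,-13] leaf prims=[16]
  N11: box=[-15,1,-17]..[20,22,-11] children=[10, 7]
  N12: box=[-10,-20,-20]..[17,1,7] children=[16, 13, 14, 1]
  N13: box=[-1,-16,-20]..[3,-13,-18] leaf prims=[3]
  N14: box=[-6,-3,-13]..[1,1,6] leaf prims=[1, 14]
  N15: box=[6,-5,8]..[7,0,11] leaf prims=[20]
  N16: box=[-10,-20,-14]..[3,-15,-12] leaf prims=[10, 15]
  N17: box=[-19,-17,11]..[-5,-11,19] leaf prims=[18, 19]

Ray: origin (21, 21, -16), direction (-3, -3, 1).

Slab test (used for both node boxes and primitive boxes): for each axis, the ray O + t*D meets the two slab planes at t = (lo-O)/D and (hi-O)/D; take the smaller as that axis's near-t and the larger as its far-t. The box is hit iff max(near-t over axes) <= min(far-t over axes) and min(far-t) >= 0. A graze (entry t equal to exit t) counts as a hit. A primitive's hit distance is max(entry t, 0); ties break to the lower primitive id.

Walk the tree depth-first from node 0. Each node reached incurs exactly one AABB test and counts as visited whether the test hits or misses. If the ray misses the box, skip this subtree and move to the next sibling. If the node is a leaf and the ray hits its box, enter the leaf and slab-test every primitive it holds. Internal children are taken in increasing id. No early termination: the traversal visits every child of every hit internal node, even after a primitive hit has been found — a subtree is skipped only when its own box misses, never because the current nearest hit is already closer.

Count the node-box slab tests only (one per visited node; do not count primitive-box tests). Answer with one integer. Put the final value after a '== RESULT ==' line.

Walk:
N0 x:[1/3,40/3] y:[-1,41/3] z:[-4,37] -> hit [1/3,40/3], descend [4, 8, 11, 12]
  N4 x:[14/3,40/3] y:[20/3,13] z:[24,37] -> miss, prune
  N8 x:[7/3,13] y:[-1,17/3] z:[13,31] -> miss, prune
  N11 x:[1/3,12] y:[-1/3,20/3] z:[-1,5] -> hit [1/3,5], descend [7, 10]
    N7 x:[1/3,7] y:[2,20/3] z:[-1,5] -> hit [2,5] leaf, test {P2(miss), P6(miss)}
    N10 x:[11,12] y:[-1/3,5/3] z:[-1,3] -> miss, prune
  N12 x:[4/3,31/3] y:[20/3,41/3] z:[-4,23] -> hit [20/3,31/3], descend [1, 13, 14, 16]
    N1 x:[4/3,6] y:[23/3,10] z:[11,23] -> miss, prune
    N13 x:[6,22/3] y:[34/3,37/3] z:[-4,-2] -> miss, prune
    N14 x:[20/3,9] y:[20/3,8] z:[3,22] -> hit [20/3,8] leaf, test {P1(miss), P14(miss)}
    N16 x:[6,31/3] y:[12,41/3] z:[2,4] -> miss, prune

Visited [0, 4, 8, 11, 7, 10, 12, 1, 13, 14, 16]. Tests: 11 box, 2 leaf. Nearest: miss.

== RESULT ==
11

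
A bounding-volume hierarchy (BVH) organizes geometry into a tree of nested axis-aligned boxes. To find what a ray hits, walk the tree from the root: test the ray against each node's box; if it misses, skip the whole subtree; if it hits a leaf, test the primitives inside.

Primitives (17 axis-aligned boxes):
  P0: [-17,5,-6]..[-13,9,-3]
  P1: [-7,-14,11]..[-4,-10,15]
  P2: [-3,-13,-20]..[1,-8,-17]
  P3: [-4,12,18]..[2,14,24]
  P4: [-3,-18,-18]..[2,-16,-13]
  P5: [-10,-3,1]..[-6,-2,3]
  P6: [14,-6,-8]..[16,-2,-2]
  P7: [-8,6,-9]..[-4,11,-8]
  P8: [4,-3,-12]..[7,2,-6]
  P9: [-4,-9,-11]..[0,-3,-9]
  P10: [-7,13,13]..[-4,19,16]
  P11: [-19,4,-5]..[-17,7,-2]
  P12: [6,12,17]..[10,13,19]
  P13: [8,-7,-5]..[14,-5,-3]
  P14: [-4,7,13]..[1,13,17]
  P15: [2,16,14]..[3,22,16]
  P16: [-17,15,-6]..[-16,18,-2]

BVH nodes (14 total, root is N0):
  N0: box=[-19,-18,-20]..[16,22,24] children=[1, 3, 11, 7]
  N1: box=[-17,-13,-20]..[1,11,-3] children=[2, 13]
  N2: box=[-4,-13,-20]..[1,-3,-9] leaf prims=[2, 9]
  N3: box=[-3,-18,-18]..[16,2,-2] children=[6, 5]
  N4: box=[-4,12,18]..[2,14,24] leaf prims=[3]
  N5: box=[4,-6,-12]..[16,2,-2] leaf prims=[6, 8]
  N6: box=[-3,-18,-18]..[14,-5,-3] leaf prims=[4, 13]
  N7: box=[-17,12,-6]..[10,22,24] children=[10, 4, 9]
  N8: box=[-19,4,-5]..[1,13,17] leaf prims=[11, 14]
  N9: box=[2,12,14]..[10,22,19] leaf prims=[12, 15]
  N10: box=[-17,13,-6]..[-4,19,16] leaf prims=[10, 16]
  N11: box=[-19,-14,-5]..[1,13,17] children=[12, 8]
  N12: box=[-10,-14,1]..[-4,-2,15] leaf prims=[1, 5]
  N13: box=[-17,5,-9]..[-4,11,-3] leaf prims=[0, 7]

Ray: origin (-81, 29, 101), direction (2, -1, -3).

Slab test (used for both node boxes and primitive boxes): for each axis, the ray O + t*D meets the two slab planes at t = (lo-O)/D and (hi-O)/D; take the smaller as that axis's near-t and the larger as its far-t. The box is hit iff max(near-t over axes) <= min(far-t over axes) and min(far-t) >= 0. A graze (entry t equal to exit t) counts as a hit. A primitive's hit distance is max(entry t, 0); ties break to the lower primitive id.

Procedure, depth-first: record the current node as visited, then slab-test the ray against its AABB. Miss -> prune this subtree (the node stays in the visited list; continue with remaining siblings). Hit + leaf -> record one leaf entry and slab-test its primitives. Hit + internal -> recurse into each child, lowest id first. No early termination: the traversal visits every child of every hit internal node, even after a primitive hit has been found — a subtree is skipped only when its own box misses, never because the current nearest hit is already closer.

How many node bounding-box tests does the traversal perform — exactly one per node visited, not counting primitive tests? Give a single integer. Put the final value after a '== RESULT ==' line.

Trace the traversal:
N0 x:[31,97/2] y:[7,47] z:[77/3,121/3] -> hit [31,121/3], descend [1, 3, 7, 11]
  N1 x:[32,41] y:[18,42] z:[104/3,121/3] -> hit [104/3,121/3], descend [2, 13]
    N2 x:[77/2,41] y:[32,42] z:[110/3,121/3] -> hit [77/2,121/3] leaf, test {P2@t=118/3, P9(miss)}
    N13 x:[32,77/2] y:[18,24] z:[104/3,110/3] -> miss, prune
  N3 x:[39,97/2] y:[27,47] z:[103/3,119/3] -> hit [39,119/3], descend [5, 6]
    N5 x:[85/2,97/2] y:[27,35] z:[103/3,113/3] -> miss, prune
    N6 x:[39,95/2] y:[34,47] z:[104/3,119/3] -> hit [39,119/3] leaf, test {P4(miss), P13(miss)}
  N7 x:[32,91/2] y:[7,17] z:[77/3,107/3] -> miss, prune
  N11 x:[31,41] y:[16,43] z:[28,106/3] -> hit [31,106/3], descend [8, 12]
    N8 x:[31,41] y:[16,25] z:[28,106/3] -> miss, prune
    N12 x:[71/2,77/2] y:[31,43] z:[86/3,100/3] -> miss, prune

11 AABB tests over nodes [0, 1, 2, 13, 3, 5, 6, 7, 11, 8, 12]; 2 leaves entered; closest P2.

== RESULT ==
11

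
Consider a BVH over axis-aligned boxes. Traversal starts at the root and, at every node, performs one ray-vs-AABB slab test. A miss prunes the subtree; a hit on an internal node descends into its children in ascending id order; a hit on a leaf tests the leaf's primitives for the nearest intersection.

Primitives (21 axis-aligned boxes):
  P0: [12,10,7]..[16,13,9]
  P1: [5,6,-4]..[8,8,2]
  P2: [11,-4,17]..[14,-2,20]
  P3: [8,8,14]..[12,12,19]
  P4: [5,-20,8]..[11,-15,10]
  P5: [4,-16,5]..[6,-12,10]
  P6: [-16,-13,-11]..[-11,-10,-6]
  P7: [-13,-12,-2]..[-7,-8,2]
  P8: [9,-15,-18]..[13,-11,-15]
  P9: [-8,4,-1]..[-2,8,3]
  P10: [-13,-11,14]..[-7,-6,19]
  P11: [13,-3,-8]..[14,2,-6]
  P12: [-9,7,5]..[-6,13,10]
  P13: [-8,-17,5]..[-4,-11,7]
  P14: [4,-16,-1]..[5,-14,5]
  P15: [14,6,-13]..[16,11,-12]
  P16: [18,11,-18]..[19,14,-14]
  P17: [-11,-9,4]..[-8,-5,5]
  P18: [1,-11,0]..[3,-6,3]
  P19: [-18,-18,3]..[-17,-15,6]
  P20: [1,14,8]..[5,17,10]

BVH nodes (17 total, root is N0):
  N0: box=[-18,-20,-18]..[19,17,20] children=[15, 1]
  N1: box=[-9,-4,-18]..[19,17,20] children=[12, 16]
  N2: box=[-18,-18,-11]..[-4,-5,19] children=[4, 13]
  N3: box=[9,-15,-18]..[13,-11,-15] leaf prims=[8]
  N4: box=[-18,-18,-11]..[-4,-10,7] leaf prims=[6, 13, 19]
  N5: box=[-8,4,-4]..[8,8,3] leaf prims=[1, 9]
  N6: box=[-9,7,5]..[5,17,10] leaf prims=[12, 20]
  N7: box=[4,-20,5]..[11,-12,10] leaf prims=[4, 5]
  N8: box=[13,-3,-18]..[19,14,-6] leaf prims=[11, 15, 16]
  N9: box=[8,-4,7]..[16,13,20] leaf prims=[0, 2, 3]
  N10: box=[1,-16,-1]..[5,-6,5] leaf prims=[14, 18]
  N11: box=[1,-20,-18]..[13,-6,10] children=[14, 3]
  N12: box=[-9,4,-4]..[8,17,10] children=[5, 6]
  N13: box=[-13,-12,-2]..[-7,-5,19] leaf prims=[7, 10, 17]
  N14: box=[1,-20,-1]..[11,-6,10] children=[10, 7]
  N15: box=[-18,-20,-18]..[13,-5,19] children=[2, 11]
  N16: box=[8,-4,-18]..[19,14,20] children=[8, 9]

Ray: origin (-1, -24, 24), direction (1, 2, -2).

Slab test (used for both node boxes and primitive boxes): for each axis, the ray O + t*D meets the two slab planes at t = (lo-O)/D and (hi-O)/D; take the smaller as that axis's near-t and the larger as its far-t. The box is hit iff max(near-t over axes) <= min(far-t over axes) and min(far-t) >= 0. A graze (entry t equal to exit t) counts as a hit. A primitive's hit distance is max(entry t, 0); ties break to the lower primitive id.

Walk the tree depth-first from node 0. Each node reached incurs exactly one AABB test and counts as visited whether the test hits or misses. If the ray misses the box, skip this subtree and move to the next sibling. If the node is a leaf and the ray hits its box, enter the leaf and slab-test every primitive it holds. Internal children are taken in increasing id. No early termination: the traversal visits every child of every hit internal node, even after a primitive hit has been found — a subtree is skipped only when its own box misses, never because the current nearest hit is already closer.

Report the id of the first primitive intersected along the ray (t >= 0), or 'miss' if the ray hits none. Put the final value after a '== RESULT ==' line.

Trace the traversal:
N0 x:[-17,20] y:[2,41/2] z:[2,21] -> hit [2,20], descend [1, 15]
  N1 x:[-8,20] y:[10,41/2] z:[2,21] -> hit [10,20], descend [12, 16]
    N12 x:[-8,9] y:[14,41/2] z:[7,14] -> miss, prune
    N16 x:[9,20] y:[10,19] z:[2,21] -> hit [10,19], descend [8, 9]
      N8 x:[14,20] y:[21/2,19] z:[15,21] -> hit [15,19] leaf, test {P11(miss), P15(miss), P16@t=19}
      N9 x:[9,17] y:[10,37/2] z:[2,17/2] -> miss, prune
  N15 x:[-17,14] y:[2,19/2] z:[5/2,21] -> hit [5/2,19/2], descend [2, 11]
    N2 x:[-17,-3] y:[3,19/2] z:[5/2,35/2] -> miss, prune
    N11 x:[2,14] y:[2,9] z:[7,21] -> hit [7,9], descend [3, 14]
      N3 x:[10,14] y:[9/2,13/2] z:[39/2,21] -> miss, prune
      N14 x:[2,12] y:[2,9] z:[7,25/2] -> hit [7,9], descend [7, 10]
        N7 x:[5,12] y:[2,6] z:[7,19/2] -> miss, prune
        N10 x:[2,6] y:[4,9] z:[19/2,25/2] -> miss, prune

Visited [0, 1, 12, 16, 8, 9, 15, 2, 11, 3, 14, 7, 10]. Tests: 13 box, 1 leaf. Nearest: P16.

== RESULT ==
16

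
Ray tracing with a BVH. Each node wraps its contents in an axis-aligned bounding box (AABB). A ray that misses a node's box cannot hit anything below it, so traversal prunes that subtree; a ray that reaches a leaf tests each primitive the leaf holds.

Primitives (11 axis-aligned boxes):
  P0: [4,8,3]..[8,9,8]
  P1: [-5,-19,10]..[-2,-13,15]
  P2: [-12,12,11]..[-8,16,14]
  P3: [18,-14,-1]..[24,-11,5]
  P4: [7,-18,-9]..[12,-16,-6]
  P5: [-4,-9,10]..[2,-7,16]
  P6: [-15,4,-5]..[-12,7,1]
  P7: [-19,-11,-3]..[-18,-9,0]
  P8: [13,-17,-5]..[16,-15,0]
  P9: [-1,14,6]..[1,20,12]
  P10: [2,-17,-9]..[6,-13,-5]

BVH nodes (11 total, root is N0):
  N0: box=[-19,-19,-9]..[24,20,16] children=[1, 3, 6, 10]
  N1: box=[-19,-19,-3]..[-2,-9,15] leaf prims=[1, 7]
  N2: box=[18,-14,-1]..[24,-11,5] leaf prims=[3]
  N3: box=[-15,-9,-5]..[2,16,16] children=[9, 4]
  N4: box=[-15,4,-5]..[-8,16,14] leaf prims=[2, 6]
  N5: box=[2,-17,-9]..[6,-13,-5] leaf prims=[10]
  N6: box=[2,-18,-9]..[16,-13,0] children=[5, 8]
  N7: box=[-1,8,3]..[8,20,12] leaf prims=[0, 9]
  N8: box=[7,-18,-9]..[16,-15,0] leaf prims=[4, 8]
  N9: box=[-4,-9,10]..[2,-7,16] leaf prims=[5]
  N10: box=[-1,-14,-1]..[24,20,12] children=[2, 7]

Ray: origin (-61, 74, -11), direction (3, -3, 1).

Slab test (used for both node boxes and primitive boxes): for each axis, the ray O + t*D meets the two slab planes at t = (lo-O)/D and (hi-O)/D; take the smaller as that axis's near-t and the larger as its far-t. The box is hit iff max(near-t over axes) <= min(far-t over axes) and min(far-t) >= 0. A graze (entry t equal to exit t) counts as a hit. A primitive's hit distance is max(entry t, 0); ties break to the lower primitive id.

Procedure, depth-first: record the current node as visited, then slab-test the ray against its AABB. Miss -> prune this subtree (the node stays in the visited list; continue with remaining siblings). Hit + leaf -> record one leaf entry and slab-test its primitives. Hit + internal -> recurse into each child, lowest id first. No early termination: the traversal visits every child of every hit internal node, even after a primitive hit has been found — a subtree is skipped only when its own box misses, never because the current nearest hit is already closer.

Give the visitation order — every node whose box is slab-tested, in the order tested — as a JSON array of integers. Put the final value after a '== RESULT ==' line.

Walk:
N0 x:[14,85/3] y:[18,31] z:[2,27] -> hit [18,27], descend [1, 3, 6, 10]
  N1 x:[14,59/3] y:[83/3,31] z:[8,26] -> miss, prune
  N3 x:[46/3,21] y:[58/3,83/3] z:[6,27] -> hit [58/3,21], descend [4, 9]
    N4 x:[46/3,53/3] y:[58/3,70/3] z:[6,25] -> miss, prune
    N9 x:[19,21] y:[27,83/3] z:[21,27] -> miss, prune
  N6 x:[21,77/3] y:[29,92/3] z:[2,11] -> miss, prune
  N10 x:[20,85/3] y:[18,88/3] z:[10,23] -> hit [20,23], descend [2, 7]
    N2 x:[79/3,85/3] y:[85/3,88/3] z:[10,16] -> miss, prune
    N7 x:[20,23] y:[18,22] z:[14,23] -> hit [20,22] leaf, test {P0(miss), P9@t=20}

Summary -> nodes [0, 1, 3, 4, 9, 6, 10, 2, 7]; box-tests=9; leaf-entries=1; first=P9

== RESULT ==
[0, 1, 3, 4, 9, 6, 10, 2, 7]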